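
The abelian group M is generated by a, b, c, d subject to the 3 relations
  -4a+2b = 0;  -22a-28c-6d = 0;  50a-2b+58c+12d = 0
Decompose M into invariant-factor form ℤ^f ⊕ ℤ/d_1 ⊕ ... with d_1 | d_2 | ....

rank_ℚ(R)=3; free=4−3=1
SNF(R) diag = [2, 2, 6] → torsion [2, 2, 6]

Answer: M ≅ ℤ^1 ⊕ ℤ/2 ⊕ ℤ/2 ⊕ ℤ/6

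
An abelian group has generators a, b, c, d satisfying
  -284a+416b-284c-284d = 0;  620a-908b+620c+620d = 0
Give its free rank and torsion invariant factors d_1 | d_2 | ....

rank_ℚ(R)=2; free=4−2=2
SNF(R) diag = [4, 12] → torsion [4, 12]

Answer: M ≅ ℤ^2 ⊕ ℤ/4 ⊕ ℤ/12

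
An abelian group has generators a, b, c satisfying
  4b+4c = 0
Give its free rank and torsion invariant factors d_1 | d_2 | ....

Answer: M ≅ ℤ^2 ⊕ ℤ/4

Derivation:
rank_ℚ(R)=1; free=3−1=2
SNF(R) diag = [4] → torsion [4]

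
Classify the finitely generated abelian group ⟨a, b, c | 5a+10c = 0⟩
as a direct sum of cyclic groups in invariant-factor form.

rank_ℚ(R)=1; free=3−1=2
SNF(R) diag = [5] → torsion [5]

Answer: M ≅ ℤ^2 ⊕ ℤ/5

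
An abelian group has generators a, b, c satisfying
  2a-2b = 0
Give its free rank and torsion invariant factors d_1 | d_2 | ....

Answer: M ≅ ℤ^2 ⊕ ℤ/2

Derivation:
rank_ℚ(R)=1; free=3−1=2
SNF(R) diag = [2] → torsion [2]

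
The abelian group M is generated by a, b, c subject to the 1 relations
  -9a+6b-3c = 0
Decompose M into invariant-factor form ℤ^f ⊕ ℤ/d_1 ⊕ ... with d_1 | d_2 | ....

Answer: M ≅ ℤ^2 ⊕ ℤ/3

Derivation:
rank_ℚ(R)=1; free=3−1=2
SNF(R) diag = [3] → torsion [3]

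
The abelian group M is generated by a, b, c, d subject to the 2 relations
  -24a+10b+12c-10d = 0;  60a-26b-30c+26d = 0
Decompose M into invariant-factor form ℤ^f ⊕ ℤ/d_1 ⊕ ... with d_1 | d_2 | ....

rank_ℚ(R)=2; free=4−2=2
SNF(R) diag = [2, 6] → torsion [2, 6]

Answer: M ≅ ℤ^2 ⊕ ℤ/2 ⊕ ℤ/6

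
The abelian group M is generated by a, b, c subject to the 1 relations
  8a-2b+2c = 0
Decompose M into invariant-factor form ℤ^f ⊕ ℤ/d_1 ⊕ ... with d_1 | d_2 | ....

rank_ℚ(R)=1; free=3−1=2
SNF(R) diag = [2] → torsion [2]

Answer: M ≅ ℤ^2 ⊕ ℤ/2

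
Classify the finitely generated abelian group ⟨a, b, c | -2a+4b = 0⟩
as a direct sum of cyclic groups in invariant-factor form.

Answer: M ≅ ℤ^2 ⊕ ℤ/2

Derivation:
rank_ℚ(R)=1; free=3−1=2
SNF(R) diag = [2] → torsion [2]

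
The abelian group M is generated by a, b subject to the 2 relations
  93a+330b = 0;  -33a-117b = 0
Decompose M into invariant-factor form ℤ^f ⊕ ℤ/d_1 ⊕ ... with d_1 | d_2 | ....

rank_ℚ(R)=2; free=2−2=0
SNF(R) diag = [3, 3] → torsion [3, 3]

Answer: M ≅ ℤ/3 ⊕ ℤ/3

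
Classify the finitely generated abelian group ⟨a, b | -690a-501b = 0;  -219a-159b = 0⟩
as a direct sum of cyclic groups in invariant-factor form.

Answer: M ≅ ℤ/3 ⊕ ℤ/3

Derivation:
rank_ℚ(R)=2; free=2−2=0
SNF(R) diag = [3, 3] → torsion [3, 3]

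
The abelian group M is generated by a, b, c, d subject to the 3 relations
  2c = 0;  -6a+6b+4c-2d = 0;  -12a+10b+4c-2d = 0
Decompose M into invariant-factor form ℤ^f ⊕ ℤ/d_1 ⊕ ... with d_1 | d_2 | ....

Answer: M ≅ ℤ^1 ⊕ ℤ/2 ⊕ ℤ/2 ⊕ ℤ/2

Derivation:
rank_ℚ(R)=3; free=4−3=1
SNF(R) diag = [2, 2, 2] → torsion [2, 2, 2]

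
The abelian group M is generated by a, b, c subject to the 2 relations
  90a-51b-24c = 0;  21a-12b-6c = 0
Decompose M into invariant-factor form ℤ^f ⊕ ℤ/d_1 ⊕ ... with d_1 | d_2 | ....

rank_ℚ(R)=2; free=3−2=1
SNF(R) diag = [3, 3] → torsion [3, 3]

Answer: M ≅ ℤ^1 ⊕ ℤ/3 ⊕ ℤ/3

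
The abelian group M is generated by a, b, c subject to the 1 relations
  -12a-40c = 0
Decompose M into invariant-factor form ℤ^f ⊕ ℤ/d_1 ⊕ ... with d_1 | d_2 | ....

rank_ℚ(R)=1; free=3−1=2
SNF(R) diag = [4] → torsion [4]

Answer: M ≅ ℤ^2 ⊕ ℤ/4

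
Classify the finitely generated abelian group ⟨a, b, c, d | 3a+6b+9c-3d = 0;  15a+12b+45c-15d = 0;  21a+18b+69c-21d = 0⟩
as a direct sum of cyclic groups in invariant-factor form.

Answer: M ≅ ℤ^1 ⊕ ℤ/3 ⊕ ℤ/6 ⊕ ℤ/18

Derivation:
rank_ℚ(R)=3; free=4−3=1
SNF(R) diag = [3, 6, 18] → torsion [3, 6, 18]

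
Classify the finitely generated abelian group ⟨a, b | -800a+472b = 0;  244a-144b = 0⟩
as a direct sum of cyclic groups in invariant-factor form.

rank_ℚ(R)=2; free=2−2=0
SNF(R) diag = [4, 8] → torsion [4, 8]

Answer: M ≅ ℤ/4 ⊕ ℤ/8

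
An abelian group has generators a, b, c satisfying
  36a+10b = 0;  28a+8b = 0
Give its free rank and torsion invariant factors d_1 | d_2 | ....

rank_ℚ(R)=2; free=3−2=1
SNF(R) diag = [2, 4] → torsion [2, 4]

Answer: M ≅ ℤ^1 ⊕ ℤ/2 ⊕ ℤ/4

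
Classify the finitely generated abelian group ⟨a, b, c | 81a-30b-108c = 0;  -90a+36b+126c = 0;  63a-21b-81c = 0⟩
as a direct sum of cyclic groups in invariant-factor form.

Answer: M ≅ ℤ/3 ⊕ ℤ/9 ⊕ ℤ/18

Derivation:
rank_ℚ(R)=3; free=3−3=0
SNF(R) diag = [3, 9, 18] → torsion [3, 9, 18]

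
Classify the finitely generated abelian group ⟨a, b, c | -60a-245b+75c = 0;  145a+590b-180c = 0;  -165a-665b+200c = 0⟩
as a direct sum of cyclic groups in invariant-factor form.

rank_ℚ(R)=3; free=3−3=0
SNF(R) diag = [5, 5, 5] → torsion [5, 5, 5]

Answer: M ≅ ℤ/5 ⊕ ℤ/5 ⊕ ℤ/5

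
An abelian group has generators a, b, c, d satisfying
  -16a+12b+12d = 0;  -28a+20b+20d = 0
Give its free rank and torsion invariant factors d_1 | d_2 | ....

rank_ℚ(R)=2; free=4−2=2
SNF(R) diag = [4, 4] → torsion [4, 4]

Answer: M ≅ ℤ^2 ⊕ ℤ/4 ⊕ ℤ/4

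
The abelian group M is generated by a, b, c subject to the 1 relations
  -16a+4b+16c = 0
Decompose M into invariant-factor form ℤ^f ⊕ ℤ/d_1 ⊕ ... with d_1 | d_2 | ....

Answer: M ≅ ℤ^2 ⊕ ℤ/4

Derivation:
rank_ℚ(R)=1; free=3−1=2
SNF(R) diag = [4] → torsion [4]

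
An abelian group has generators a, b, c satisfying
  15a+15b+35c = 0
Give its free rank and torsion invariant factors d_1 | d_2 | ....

Answer: M ≅ ℤ^2 ⊕ ℤ/5

Derivation:
rank_ℚ(R)=1; free=3−1=2
SNF(R) diag = [5] → torsion [5]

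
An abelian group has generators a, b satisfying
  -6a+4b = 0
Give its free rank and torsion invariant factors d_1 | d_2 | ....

Answer: M ≅ ℤ^1 ⊕ ℤ/2

Derivation:
rank_ℚ(R)=1; free=2−1=1
SNF(R) diag = [2] → torsion [2]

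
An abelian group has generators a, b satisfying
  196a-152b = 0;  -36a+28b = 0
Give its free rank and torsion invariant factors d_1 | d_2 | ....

rank_ℚ(R)=2; free=2−2=0
SNF(R) diag = [4, 4] → torsion [4, 4]

Answer: M ≅ ℤ/4 ⊕ ℤ/4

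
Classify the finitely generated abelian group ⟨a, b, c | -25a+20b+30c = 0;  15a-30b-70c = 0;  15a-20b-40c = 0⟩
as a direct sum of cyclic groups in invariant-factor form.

rank_ℚ(R)=3; free=3−3=0
SNF(R) diag = [5, 10, 10] → torsion [5, 10, 10]

Answer: M ≅ ℤ/5 ⊕ ℤ/10 ⊕ ℤ/10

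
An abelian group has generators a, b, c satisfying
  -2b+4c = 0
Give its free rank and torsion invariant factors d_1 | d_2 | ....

Answer: M ≅ ℤ^2 ⊕ ℤ/2

Derivation:
rank_ℚ(R)=1; free=3−1=2
SNF(R) diag = [2] → torsion [2]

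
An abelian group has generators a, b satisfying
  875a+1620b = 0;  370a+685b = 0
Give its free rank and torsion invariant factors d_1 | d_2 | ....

rank_ℚ(R)=2; free=2−2=0
SNF(R) diag = [5, 5] → torsion [5, 5]

Answer: M ≅ ℤ/5 ⊕ ℤ/5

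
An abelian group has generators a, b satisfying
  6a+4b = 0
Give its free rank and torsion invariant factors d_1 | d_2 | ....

Answer: M ≅ ℤ^1 ⊕ ℤ/2

Derivation:
rank_ℚ(R)=1; free=2−1=1
SNF(R) diag = [2] → torsion [2]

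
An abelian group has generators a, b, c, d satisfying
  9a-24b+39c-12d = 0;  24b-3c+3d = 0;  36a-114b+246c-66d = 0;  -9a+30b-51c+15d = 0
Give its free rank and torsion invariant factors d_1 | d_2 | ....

Answer: M ≅ ℤ/3 ⊕ ℤ/9 ⊕ ℤ/9 ⊕ ℤ/18

Derivation:
rank_ℚ(R)=4; free=4−4=0
SNF(R) diag = [3, 9, 9, 18] → torsion [3, 9, 9, 18]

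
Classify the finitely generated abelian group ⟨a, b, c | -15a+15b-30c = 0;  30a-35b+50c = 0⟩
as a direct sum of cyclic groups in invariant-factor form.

Answer: M ≅ ℤ^1 ⊕ ℤ/5 ⊕ ℤ/15

Derivation:
rank_ℚ(R)=2; free=3−2=1
SNF(R) diag = [5, 15] → torsion [5, 15]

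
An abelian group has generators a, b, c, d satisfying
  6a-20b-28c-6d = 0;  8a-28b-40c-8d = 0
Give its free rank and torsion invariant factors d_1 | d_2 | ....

rank_ℚ(R)=2; free=4−2=2
SNF(R) diag = [2, 4] → torsion [2, 4]

Answer: M ≅ ℤ^2 ⊕ ℤ/2 ⊕ ℤ/4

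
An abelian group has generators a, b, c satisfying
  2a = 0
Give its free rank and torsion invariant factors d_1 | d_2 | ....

rank_ℚ(R)=1; free=3−1=2
SNF(R) diag = [2] → torsion [2]

Answer: M ≅ ℤ^2 ⊕ ℤ/2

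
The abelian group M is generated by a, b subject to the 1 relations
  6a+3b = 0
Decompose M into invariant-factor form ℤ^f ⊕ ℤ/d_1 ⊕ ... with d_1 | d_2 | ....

Answer: M ≅ ℤ^1 ⊕ ℤ/3

Derivation:
rank_ℚ(R)=1; free=2−1=1
SNF(R) diag = [3] → torsion [3]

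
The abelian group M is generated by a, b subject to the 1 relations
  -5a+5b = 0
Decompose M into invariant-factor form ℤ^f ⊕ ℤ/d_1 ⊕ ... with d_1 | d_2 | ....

Answer: M ≅ ℤ^1 ⊕ ℤ/5

Derivation:
rank_ℚ(R)=1; free=2−1=1
SNF(R) diag = [5] → torsion [5]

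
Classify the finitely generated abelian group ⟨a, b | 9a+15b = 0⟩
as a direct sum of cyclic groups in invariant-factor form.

rank_ℚ(R)=1; free=2−1=1
SNF(R) diag = [3] → torsion [3]

Answer: M ≅ ℤ^1 ⊕ ℤ/3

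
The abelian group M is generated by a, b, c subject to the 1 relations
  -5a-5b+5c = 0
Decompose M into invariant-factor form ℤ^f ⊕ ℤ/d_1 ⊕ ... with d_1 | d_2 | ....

Answer: M ≅ ℤ^2 ⊕ ℤ/5

Derivation:
rank_ℚ(R)=1; free=3−1=2
SNF(R) diag = [5] → torsion [5]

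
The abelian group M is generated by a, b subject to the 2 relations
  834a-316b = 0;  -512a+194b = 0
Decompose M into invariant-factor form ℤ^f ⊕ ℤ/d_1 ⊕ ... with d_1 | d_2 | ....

rank_ℚ(R)=2; free=2−2=0
SNF(R) diag = [2, 2] → torsion [2, 2]

Answer: M ≅ ℤ/2 ⊕ ℤ/2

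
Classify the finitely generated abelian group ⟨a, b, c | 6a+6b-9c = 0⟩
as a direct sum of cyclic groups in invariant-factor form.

Answer: M ≅ ℤ^2 ⊕ ℤ/3

Derivation:
rank_ℚ(R)=1; free=3−1=2
SNF(R) diag = [3] → torsion [3]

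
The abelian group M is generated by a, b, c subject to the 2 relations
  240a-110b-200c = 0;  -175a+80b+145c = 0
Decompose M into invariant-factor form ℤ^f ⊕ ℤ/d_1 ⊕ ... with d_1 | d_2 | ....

Answer: M ≅ ℤ^1 ⊕ ℤ/5 ⊕ ℤ/10

Derivation:
rank_ℚ(R)=2; free=3−2=1
SNF(R) diag = [5, 10] → torsion [5, 10]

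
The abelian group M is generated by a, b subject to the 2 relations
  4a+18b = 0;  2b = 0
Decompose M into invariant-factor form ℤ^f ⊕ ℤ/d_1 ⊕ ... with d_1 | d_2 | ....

rank_ℚ(R)=2; free=2−2=0
SNF(R) diag = [2, 4] → torsion [2, 4]

Answer: M ≅ ℤ/2 ⊕ ℤ/4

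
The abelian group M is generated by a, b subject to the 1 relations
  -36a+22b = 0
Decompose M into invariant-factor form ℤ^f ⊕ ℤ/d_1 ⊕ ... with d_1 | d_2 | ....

rank_ℚ(R)=1; free=2−1=1
SNF(R) diag = [2] → torsion [2]

Answer: M ≅ ℤ^1 ⊕ ℤ/2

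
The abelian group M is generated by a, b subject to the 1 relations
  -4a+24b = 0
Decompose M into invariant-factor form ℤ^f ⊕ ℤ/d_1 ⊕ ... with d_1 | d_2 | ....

rank_ℚ(R)=1; free=2−1=1
SNF(R) diag = [4] → torsion [4]

Answer: M ≅ ℤ^1 ⊕ ℤ/4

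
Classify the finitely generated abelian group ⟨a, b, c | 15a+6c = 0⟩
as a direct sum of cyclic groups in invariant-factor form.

rank_ℚ(R)=1; free=3−1=2
SNF(R) diag = [3] → torsion [3]

Answer: M ≅ ℤ^2 ⊕ ℤ/3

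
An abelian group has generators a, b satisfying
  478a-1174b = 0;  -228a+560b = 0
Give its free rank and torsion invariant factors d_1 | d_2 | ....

Answer: M ≅ ℤ/2 ⊕ ℤ/4

Derivation:
rank_ℚ(R)=2; free=2−2=0
SNF(R) diag = [2, 4] → torsion [2, 4]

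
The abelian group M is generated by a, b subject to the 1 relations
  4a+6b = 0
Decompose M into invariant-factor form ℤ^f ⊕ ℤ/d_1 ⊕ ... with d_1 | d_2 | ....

Answer: M ≅ ℤ^1 ⊕ ℤ/2

Derivation:
rank_ℚ(R)=1; free=2−1=1
SNF(R) diag = [2] → torsion [2]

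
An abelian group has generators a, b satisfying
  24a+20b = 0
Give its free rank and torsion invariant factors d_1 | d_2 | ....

Answer: M ≅ ℤ^1 ⊕ ℤ/4

Derivation:
rank_ℚ(R)=1; free=2−1=1
SNF(R) diag = [4] → torsion [4]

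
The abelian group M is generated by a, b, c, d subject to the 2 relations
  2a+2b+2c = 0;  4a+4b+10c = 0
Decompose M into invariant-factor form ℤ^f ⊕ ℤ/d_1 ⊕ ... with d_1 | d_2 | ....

rank_ℚ(R)=2; free=4−2=2
SNF(R) diag = [2, 6] → torsion [2, 6]

Answer: M ≅ ℤ^2 ⊕ ℤ/2 ⊕ ℤ/6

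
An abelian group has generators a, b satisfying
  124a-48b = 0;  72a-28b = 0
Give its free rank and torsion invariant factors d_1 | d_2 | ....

Answer: M ≅ ℤ/4 ⊕ ℤ/4

Derivation:
rank_ℚ(R)=2; free=2−2=0
SNF(R) diag = [4, 4] → torsion [4, 4]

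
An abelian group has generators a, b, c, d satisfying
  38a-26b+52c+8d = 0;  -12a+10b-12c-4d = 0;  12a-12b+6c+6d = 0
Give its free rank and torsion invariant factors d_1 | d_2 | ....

Answer: M ≅ ℤ^1 ⊕ ℤ/2 ⊕ ℤ/2 ⊕ ℤ/6

Derivation:
rank_ℚ(R)=3; free=4−3=1
SNF(R) diag = [2, 2, 6] → torsion [2, 2, 6]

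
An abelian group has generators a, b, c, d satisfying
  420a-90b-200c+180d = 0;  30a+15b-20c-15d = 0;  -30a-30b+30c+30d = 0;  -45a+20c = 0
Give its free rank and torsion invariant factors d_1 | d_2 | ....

rank_ℚ(R)=4; free=4−4=0
SNF(R) diag = [5, 15, 30, 90] → torsion [5, 15, 30, 90]

Answer: M ≅ ℤ/5 ⊕ ℤ/15 ⊕ ℤ/30 ⊕ ℤ/90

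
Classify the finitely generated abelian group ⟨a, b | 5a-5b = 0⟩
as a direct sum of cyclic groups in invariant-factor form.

Answer: M ≅ ℤ^1 ⊕ ℤ/5

Derivation:
rank_ℚ(R)=1; free=2−1=1
SNF(R) diag = [5] → torsion [5]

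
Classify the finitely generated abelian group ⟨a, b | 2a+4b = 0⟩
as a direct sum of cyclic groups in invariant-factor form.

rank_ℚ(R)=1; free=2−1=1
SNF(R) diag = [2] → torsion [2]

Answer: M ≅ ℤ^1 ⊕ ℤ/2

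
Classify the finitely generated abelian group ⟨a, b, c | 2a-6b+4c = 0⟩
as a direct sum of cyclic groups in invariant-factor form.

Answer: M ≅ ℤ^2 ⊕ ℤ/2

Derivation:
rank_ℚ(R)=1; free=3−1=2
SNF(R) diag = [2] → torsion [2]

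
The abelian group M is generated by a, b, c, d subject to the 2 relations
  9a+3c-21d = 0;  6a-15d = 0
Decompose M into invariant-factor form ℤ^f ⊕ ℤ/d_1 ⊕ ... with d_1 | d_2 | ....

rank_ℚ(R)=2; free=4−2=2
SNF(R) diag = [3, 3] → torsion [3, 3]

Answer: M ≅ ℤ^2 ⊕ ℤ/3 ⊕ ℤ/3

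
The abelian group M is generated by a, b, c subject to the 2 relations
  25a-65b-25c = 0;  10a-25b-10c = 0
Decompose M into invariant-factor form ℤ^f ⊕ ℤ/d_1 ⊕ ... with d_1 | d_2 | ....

Answer: M ≅ ℤ^1 ⊕ ℤ/5 ⊕ ℤ/5

Derivation:
rank_ℚ(R)=2; free=3−2=1
SNF(R) diag = [5, 5] → torsion [5, 5]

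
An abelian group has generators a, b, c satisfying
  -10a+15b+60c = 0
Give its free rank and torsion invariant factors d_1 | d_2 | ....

Answer: M ≅ ℤ^2 ⊕ ℤ/5

Derivation:
rank_ℚ(R)=1; free=3−1=2
SNF(R) diag = [5] → torsion [5]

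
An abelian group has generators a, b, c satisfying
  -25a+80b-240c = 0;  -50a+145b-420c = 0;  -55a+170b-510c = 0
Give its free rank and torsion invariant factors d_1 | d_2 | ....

rank_ℚ(R)=3; free=3−3=0
SNF(R) diag = [5, 15, 30] → torsion [5, 15, 30]

Answer: M ≅ ℤ/5 ⊕ ℤ/15 ⊕ ℤ/30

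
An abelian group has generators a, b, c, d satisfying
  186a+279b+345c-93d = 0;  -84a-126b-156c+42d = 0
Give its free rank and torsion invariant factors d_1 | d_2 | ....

rank_ℚ(R)=2; free=4−2=2
SNF(R) diag = [3, 6] → torsion [3, 6]

Answer: M ≅ ℤ^2 ⊕ ℤ/3 ⊕ ℤ/6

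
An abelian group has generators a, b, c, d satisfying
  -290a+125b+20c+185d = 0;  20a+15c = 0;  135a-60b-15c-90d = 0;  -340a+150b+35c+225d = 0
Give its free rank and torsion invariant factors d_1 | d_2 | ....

rank_ℚ(R)=4; free=4−4=0
SNF(R) diag = [5, 5, 5, 15] → torsion [5, 5, 5, 15]

Answer: M ≅ ℤ/5 ⊕ ℤ/5 ⊕ ℤ/5 ⊕ ℤ/15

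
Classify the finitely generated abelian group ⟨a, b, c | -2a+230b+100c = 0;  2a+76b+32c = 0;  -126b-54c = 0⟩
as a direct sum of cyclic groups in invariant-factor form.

Answer: M ≅ ℤ/2 ⊕ ℤ/6 ⊕ ℤ/18

Derivation:
rank_ℚ(R)=3; free=3−3=0
SNF(R) diag = [2, 6, 18] → torsion [2, 6, 18]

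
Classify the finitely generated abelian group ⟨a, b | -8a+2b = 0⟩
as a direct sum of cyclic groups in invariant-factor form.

rank_ℚ(R)=1; free=2−1=1
SNF(R) diag = [2] → torsion [2]

Answer: M ≅ ℤ^1 ⊕ ℤ/2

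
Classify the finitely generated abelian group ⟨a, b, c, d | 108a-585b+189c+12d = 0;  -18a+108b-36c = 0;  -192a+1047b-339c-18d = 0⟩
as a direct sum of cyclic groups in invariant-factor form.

Answer: M ≅ ℤ^1 ⊕ ℤ/3 ⊕ ℤ/6 ⊕ ℤ/18

Derivation:
rank_ℚ(R)=3; free=4−3=1
SNF(R) diag = [3, 6, 18] → torsion [3, 6, 18]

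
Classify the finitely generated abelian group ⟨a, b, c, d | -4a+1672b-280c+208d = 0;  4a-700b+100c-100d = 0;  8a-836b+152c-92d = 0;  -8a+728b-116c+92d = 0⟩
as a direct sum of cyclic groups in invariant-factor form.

Answer: M ≅ ℤ/4 ⊕ ℤ/12 ⊕ ℤ/36 ⊕ ℤ/108

Derivation:
rank_ℚ(R)=4; free=4−4=0
SNF(R) diag = [4, 12, 36, 108] → torsion [4, 12, 36, 108]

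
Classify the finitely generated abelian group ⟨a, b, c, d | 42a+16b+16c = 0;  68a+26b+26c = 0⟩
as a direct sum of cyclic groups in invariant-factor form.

rank_ℚ(R)=2; free=4−2=2
SNF(R) diag = [2, 2] → torsion [2, 2]

Answer: M ≅ ℤ^2 ⊕ ℤ/2 ⊕ ℤ/2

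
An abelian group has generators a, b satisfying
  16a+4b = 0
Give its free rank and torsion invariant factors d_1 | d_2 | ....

rank_ℚ(R)=1; free=2−1=1
SNF(R) diag = [4] → torsion [4]

Answer: M ≅ ℤ^1 ⊕ ℤ/4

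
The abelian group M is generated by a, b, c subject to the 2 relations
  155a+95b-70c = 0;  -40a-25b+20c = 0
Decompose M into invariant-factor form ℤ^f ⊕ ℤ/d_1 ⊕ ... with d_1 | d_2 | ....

rank_ℚ(R)=2; free=3−2=1
SNF(R) diag = [5, 15] → torsion [5, 15]

Answer: M ≅ ℤ^1 ⊕ ℤ/5 ⊕ ℤ/15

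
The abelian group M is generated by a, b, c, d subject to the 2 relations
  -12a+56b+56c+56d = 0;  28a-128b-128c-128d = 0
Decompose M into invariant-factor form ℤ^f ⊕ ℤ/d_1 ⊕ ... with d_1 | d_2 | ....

Answer: M ≅ ℤ^2 ⊕ ℤ/4 ⊕ ℤ/8

Derivation:
rank_ℚ(R)=2; free=4−2=2
SNF(R) diag = [4, 8] → torsion [4, 8]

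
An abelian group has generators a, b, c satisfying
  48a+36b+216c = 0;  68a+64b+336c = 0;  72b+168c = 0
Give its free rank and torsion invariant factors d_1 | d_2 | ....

Answer: M ≅ ℤ/4 ⊕ ℤ/12 ⊕ ℤ/24

Derivation:
rank_ℚ(R)=3; free=3−3=0
SNF(R) diag = [4, 12, 24] → torsion [4, 12, 24]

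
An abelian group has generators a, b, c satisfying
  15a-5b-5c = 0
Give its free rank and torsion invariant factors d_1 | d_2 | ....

Answer: M ≅ ℤ^2 ⊕ ℤ/5

Derivation:
rank_ℚ(R)=1; free=3−1=2
SNF(R) diag = [5] → torsion [5]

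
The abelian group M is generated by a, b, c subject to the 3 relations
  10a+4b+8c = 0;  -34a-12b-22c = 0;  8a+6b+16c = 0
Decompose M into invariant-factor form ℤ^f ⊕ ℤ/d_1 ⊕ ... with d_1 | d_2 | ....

Answer: M ≅ ℤ/2 ⊕ ℤ/2 ⊕ ℤ/2

Derivation:
rank_ℚ(R)=3; free=3−3=0
SNF(R) diag = [2, 2, 2] → torsion [2, 2, 2]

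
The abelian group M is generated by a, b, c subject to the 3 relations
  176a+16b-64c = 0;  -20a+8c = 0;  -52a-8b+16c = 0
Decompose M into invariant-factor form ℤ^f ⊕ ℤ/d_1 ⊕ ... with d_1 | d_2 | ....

rank_ℚ(R)=3; free=3−3=0
SNF(R) diag = [4, 8, 16] → torsion [4, 8, 16]

Answer: M ≅ ℤ/4 ⊕ ℤ/8 ⊕ ℤ/16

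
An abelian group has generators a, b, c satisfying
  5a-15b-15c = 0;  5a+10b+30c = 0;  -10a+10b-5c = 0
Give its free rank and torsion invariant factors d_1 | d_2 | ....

rank_ℚ(R)=3; free=3−3=0
SNF(R) diag = [5, 5, 5] → torsion [5, 5, 5]

Answer: M ≅ ℤ/5 ⊕ ℤ/5 ⊕ ℤ/5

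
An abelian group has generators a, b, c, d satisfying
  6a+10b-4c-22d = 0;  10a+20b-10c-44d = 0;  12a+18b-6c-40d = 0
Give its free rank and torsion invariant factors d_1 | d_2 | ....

Answer: M ≅ ℤ^1 ⊕ ℤ/2 ⊕ ℤ/2 ⊕ ℤ/2

Derivation:
rank_ℚ(R)=3; free=4−3=1
SNF(R) diag = [2, 2, 2] → torsion [2, 2, 2]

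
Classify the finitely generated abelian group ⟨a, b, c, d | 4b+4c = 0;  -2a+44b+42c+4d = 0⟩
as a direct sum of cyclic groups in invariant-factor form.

rank_ℚ(R)=2; free=4−2=2
SNF(R) diag = [2, 4] → torsion [2, 4]

Answer: M ≅ ℤ^2 ⊕ ℤ/2 ⊕ ℤ/4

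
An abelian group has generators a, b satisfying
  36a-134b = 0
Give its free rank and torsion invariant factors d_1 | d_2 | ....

rank_ℚ(R)=1; free=2−1=1
SNF(R) diag = [2] → torsion [2]

Answer: M ≅ ℤ^1 ⊕ ℤ/2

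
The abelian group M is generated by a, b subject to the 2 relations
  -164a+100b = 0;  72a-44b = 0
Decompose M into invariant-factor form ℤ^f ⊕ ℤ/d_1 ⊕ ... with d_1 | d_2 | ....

Answer: M ≅ ℤ/4 ⊕ ℤ/4

Derivation:
rank_ℚ(R)=2; free=2−2=0
SNF(R) diag = [4, 4] → torsion [4, 4]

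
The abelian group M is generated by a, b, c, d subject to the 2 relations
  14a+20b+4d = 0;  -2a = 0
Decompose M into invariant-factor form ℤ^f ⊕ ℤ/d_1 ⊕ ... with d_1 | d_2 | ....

rank_ℚ(R)=2; free=4−2=2
SNF(R) diag = [2, 4] → torsion [2, 4]

Answer: M ≅ ℤ^2 ⊕ ℤ/2 ⊕ ℤ/4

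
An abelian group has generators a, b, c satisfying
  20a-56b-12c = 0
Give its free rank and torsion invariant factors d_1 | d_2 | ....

Answer: M ≅ ℤ^2 ⊕ ℤ/4

Derivation:
rank_ℚ(R)=1; free=3−1=2
SNF(R) diag = [4] → torsion [4]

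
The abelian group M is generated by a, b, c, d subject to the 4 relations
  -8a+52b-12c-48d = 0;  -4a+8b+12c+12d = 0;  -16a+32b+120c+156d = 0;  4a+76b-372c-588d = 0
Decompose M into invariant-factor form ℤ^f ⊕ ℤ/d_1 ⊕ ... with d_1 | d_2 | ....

rank_ℚ(R)=4; free=4−4=0
SNF(R) diag = [4, 12, 36, 36] → torsion [4, 12, 36, 36]

Answer: M ≅ ℤ/4 ⊕ ℤ/12 ⊕ ℤ/36 ⊕ ℤ/36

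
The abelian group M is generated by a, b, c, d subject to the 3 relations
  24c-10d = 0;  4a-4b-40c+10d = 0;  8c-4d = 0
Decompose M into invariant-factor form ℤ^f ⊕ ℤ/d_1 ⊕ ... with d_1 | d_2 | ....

Answer: M ≅ ℤ^1 ⊕ ℤ/2 ⊕ ℤ/4 ⊕ ℤ/8

Derivation:
rank_ℚ(R)=3; free=4−3=1
SNF(R) diag = [2, 4, 8] → torsion [2, 4, 8]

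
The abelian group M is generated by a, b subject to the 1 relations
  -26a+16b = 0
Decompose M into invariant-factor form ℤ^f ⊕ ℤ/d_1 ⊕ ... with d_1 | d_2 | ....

Answer: M ≅ ℤ^1 ⊕ ℤ/2

Derivation:
rank_ℚ(R)=1; free=2−1=1
SNF(R) diag = [2] → torsion [2]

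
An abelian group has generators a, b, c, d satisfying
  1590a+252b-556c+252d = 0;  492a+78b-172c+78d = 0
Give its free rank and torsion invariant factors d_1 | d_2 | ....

Answer: M ≅ ℤ^2 ⊕ ℤ/2 ⊕ ℤ/6

Derivation:
rank_ℚ(R)=2; free=4−2=2
SNF(R) diag = [2, 6] → torsion [2, 6]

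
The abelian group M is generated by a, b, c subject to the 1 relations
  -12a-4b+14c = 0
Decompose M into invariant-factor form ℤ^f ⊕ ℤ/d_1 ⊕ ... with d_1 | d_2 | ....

rank_ℚ(R)=1; free=3−1=2
SNF(R) diag = [2] → torsion [2]

Answer: M ≅ ℤ^2 ⊕ ℤ/2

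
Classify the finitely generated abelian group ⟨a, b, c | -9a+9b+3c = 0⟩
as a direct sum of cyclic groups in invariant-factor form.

Answer: M ≅ ℤ^2 ⊕ ℤ/3

Derivation:
rank_ℚ(R)=1; free=3−1=2
SNF(R) diag = [3] → torsion [3]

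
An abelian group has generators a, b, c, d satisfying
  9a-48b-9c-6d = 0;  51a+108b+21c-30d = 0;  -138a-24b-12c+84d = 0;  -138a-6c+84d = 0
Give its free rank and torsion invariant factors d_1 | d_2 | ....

Answer: M ≅ ℤ/3 ⊕ ℤ/6 ⊕ ℤ/12 ⊕ ℤ/24

Derivation:
rank_ℚ(R)=4; free=4−4=0
SNF(R) diag = [3, 6, 12, 24] → torsion [3, 6, 12, 24]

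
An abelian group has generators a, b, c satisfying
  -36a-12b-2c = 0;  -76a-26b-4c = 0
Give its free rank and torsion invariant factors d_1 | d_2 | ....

rank_ℚ(R)=2; free=3−2=1
SNF(R) diag = [2, 2] → torsion [2, 2]

Answer: M ≅ ℤ^1 ⊕ ℤ/2 ⊕ ℤ/2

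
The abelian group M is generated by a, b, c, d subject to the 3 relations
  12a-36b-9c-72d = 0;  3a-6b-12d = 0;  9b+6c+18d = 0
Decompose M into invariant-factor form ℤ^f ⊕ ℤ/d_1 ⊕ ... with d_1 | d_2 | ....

Answer: M ≅ ℤ^1 ⊕ ℤ/3 ⊕ ℤ/3 ⊕ ℤ/3

Derivation:
rank_ℚ(R)=3; free=4−3=1
SNF(R) diag = [3, 3, 3] → torsion [3, 3, 3]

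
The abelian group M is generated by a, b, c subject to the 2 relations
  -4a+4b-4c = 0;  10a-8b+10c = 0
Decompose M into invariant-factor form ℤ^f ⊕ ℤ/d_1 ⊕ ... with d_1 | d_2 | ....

Answer: M ≅ ℤ^1 ⊕ ℤ/2 ⊕ ℤ/4

Derivation:
rank_ℚ(R)=2; free=3−2=1
SNF(R) diag = [2, 4] → torsion [2, 4]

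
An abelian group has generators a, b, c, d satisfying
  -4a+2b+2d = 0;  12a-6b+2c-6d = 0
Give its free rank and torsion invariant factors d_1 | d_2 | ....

rank_ℚ(R)=2; free=4−2=2
SNF(R) diag = [2, 2] → torsion [2, 2]

Answer: M ≅ ℤ^2 ⊕ ℤ/2 ⊕ ℤ/2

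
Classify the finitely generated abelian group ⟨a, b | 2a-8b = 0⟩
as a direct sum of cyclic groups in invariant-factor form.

rank_ℚ(R)=1; free=2−1=1
SNF(R) diag = [2] → torsion [2]

Answer: M ≅ ℤ^1 ⊕ ℤ/2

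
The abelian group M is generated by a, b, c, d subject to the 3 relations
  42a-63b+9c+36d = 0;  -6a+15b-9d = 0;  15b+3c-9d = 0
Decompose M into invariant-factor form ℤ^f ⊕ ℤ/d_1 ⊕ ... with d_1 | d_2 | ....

Answer: M ≅ ℤ^1 ⊕ ℤ/3 ⊕ ℤ/3 ⊕ ℤ/3

Derivation:
rank_ℚ(R)=3; free=4−3=1
SNF(R) diag = [3, 3, 3] → torsion [3, 3, 3]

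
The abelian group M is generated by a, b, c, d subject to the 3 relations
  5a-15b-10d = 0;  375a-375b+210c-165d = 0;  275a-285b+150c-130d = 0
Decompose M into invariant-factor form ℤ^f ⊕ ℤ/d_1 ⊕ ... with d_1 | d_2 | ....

rank_ℚ(R)=3; free=4−3=1
SNF(R) diag = [5, 15, 30] → torsion [5, 15, 30]

Answer: M ≅ ℤ^1 ⊕ ℤ/5 ⊕ ℤ/15 ⊕ ℤ/30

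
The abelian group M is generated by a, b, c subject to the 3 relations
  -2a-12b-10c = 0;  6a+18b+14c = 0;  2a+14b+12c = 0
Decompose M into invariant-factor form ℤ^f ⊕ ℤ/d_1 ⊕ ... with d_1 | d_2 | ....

rank_ℚ(R)=3; free=3−3=0
SNF(R) diag = [2, 2, 2] → torsion [2, 2, 2]

Answer: M ≅ ℤ/2 ⊕ ℤ/2 ⊕ ℤ/2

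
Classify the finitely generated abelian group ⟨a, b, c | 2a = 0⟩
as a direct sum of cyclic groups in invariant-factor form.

Answer: M ≅ ℤ^2 ⊕ ℤ/2

Derivation:
rank_ℚ(R)=1; free=3−1=2
SNF(R) diag = [2] → torsion [2]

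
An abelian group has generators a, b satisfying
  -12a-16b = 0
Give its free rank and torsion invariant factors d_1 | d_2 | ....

Answer: M ≅ ℤ^1 ⊕ ℤ/4

Derivation:
rank_ℚ(R)=1; free=2−1=1
SNF(R) diag = [4] → torsion [4]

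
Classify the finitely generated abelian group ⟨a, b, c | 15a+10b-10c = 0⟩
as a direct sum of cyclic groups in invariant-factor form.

rank_ℚ(R)=1; free=3−1=2
SNF(R) diag = [5] → torsion [5]

Answer: M ≅ ℤ^2 ⊕ ℤ/5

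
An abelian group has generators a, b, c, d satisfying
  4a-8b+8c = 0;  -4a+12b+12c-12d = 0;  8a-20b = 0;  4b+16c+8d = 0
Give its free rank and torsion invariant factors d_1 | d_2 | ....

Answer: M ≅ ℤ/4 ⊕ ℤ/4 ⊕ ℤ/4 ⊕ ℤ/8

Derivation:
rank_ℚ(R)=4; free=4−4=0
SNF(R) diag = [4, 4, 4, 8] → torsion [4, 4, 4, 8]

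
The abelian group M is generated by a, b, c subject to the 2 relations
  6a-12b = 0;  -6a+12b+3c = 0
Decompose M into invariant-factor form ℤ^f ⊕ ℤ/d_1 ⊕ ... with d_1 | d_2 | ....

rank_ℚ(R)=2; free=3−2=1
SNF(R) diag = [3, 6] → torsion [3, 6]

Answer: M ≅ ℤ^1 ⊕ ℤ/3 ⊕ ℤ/6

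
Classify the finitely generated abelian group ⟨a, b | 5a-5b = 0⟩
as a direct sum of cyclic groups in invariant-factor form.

rank_ℚ(R)=1; free=2−1=1
SNF(R) diag = [5] → torsion [5]

Answer: M ≅ ℤ^1 ⊕ ℤ/5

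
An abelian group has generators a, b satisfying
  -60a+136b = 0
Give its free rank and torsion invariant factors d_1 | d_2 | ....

rank_ℚ(R)=1; free=2−1=1
SNF(R) diag = [4] → torsion [4]

Answer: M ≅ ℤ^1 ⊕ ℤ/4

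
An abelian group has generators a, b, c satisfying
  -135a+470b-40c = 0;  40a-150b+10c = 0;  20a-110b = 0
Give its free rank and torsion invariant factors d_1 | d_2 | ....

Answer: M ≅ ℤ/5 ⊕ ℤ/10 ⊕ ℤ/30

Derivation:
rank_ℚ(R)=3; free=3−3=0
SNF(R) diag = [5, 10, 30] → torsion [5, 10, 30]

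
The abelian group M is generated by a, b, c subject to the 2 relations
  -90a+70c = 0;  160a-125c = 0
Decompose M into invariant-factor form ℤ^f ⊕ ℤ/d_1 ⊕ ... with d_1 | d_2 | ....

Answer: M ≅ ℤ^1 ⊕ ℤ/5 ⊕ ℤ/10

Derivation:
rank_ℚ(R)=2; free=3−2=1
SNF(R) diag = [5, 10] → torsion [5, 10]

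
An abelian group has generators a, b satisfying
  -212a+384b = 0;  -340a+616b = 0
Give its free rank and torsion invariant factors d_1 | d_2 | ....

Answer: M ≅ ℤ/4 ⊕ ℤ/8

Derivation:
rank_ℚ(R)=2; free=2−2=0
SNF(R) diag = [4, 8] → torsion [4, 8]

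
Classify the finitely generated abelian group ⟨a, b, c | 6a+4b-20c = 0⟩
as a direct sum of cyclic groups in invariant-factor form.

rank_ℚ(R)=1; free=3−1=2
SNF(R) diag = [2] → torsion [2]

Answer: M ≅ ℤ^2 ⊕ ℤ/2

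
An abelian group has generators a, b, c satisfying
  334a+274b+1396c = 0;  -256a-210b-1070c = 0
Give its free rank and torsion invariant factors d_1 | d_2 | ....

rank_ℚ(R)=2; free=3−2=1
SNF(R) diag = [2, 2] → torsion [2, 2]

Answer: M ≅ ℤ^1 ⊕ ℤ/2 ⊕ ℤ/2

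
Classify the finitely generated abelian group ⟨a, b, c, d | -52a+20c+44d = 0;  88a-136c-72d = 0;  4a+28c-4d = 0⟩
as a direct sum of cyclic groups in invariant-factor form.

Answer: M ≅ ℤ^1 ⊕ ℤ/4 ⊕ ℤ/8 ⊕ ℤ/16

Derivation:
rank_ℚ(R)=3; free=4−3=1
SNF(R) diag = [4, 8, 16] → torsion [4, 8, 16]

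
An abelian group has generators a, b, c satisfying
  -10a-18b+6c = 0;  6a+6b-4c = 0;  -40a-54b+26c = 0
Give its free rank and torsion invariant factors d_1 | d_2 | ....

Answer: M ≅ ℤ/2 ⊕ ℤ/2 ⊕ ℤ/6

Derivation:
rank_ℚ(R)=3; free=3−3=0
SNF(R) diag = [2, 2, 6] → torsion [2, 2, 6]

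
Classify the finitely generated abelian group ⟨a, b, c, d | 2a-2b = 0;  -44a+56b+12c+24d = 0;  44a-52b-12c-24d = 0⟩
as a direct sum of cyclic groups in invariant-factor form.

Answer: M ≅ ℤ^1 ⊕ ℤ/2 ⊕ ℤ/4 ⊕ ℤ/12

Derivation:
rank_ℚ(R)=3; free=4−3=1
SNF(R) diag = [2, 4, 12] → torsion [2, 4, 12]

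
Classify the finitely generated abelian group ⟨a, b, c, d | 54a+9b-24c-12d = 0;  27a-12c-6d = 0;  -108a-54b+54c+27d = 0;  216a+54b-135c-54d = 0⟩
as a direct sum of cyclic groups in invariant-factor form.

Answer: M ≅ ℤ/3 ⊕ ℤ/9 ⊕ ℤ/27 ⊕ ℤ/27

Derivation:
rank_ℚ(R)=4; free=4−4=0
SNF(R) diag = [3, 9, 27, 27] → torsion [3, 9, 27, 27]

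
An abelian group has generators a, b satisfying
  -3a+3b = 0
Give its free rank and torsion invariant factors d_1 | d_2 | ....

rank_ℚ(R)=1; free=2−1=1
SNF(R) diag = [3] → torsion [3]

Answer: M ≅ ℤ^1 ⊕ ℤ/3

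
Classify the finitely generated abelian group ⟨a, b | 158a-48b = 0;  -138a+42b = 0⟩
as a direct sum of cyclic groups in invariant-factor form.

Answer: M ≅ ℤ/2 ⊕ ℤ/6

Derivation:
rank_ℚ(R)=2; free=2−2=0
SNF(R) diag = [2, 6] → torsion [2, 6]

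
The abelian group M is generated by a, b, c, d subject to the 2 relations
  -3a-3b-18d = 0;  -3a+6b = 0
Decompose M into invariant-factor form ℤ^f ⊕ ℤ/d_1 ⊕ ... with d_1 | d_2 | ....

rank_ℚ(R)=2; free=4−2=2
SNF(R) diag = [3, 9] → torsion [3, 9]

Answer: M ≅ ℤ^2 ⊕ ℤ/3 ⊕ ℤ/9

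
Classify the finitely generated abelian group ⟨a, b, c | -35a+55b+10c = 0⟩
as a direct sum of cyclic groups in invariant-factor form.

Answer: M ≅ ℤ^2 ⊕ ℤ/5

Derivation:
rank_ℚ(R)=1; free=3−1=2
SNF(R) diag = [5] → torsion [5]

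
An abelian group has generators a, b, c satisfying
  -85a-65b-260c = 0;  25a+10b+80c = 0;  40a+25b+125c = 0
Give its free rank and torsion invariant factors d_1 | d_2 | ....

Answer: M ≅ ℤ/5 ⊕ ℤ/5 ⊕ ℤ/15

Derivation:
rank_ℚ(R)=3; free=3−3=0
SNF(R) diag = [5, 5, 15] → torsion [5, 5, 15]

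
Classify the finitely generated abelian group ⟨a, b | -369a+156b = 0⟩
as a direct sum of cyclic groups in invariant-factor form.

Answer: M ≅ ℤ^1 ⊕ ℤ/3

Derivation:
rank_ℚ(R)=1; free=2−1=1
SNF(R) diag = [3] → torsion [3]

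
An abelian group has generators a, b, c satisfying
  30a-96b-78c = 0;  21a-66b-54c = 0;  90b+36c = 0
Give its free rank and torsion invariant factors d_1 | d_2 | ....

rank_ℚ(R)=3; free=3−3=0
SNF(R) diag = [3, 6, 18] → torsion [3, 6, 18]

Answer: M ≅ ℤ/3 ⊕ ℤ/6 ⊕ ℤ/18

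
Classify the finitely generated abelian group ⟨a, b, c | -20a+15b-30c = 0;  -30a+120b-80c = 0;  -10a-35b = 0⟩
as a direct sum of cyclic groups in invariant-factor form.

rank_ℚ(R)=3; free=3−3=0
SNF(R) diag = [5, 10, 10] → torsion [5, 10, 10]

Answer: M ≅ ℤ/5 ⊕ ℤ/10 ⊕ ℤ/10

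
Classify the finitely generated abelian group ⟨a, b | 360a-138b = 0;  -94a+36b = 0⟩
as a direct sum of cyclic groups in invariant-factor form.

rank_ℚ(R)=2; free=2−2=0
SNF(R) diag = [2, 6] → torsion [2, 6]

Answer: M ≅ ℤ/2 ⊕ ℤ/6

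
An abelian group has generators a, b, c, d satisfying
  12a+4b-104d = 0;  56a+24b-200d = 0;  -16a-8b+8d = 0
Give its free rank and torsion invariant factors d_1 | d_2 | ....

rank_ℚ(R)=3; free=4−3=1
SNF(R) diag = [4, 8, 24] → torsion [4, 8, 24]

Answer: M ≅ ℤ^1 ⊕ ℤ/4 ⊕ ℤ/8 ⊕ ℤ/24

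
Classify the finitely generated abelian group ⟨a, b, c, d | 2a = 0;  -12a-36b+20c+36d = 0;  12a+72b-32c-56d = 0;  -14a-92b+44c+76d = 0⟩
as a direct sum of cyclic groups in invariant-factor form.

rank_ℚ(R)=4; free=4−4=0
SNF(R) diag = [2, 4, 8, 16] → torsion [2, 4, 8, 16]

Answer: M ≅ ℤ/2 ⊕ ℤ/4 ⊕ ℤ/8 ⊕ ℤ/16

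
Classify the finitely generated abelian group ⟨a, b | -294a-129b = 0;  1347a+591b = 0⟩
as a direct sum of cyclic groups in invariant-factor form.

Answer: M ≅ ℤ/3 ⊕ ℤ/3

Derivation:
rank_ℚ(R)=2; free=2−2=0
SNF(R) diag = [3, 3] → torsion [3, 3]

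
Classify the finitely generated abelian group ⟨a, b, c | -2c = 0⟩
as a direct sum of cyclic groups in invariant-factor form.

rank_ℚ(R)=1; free=3−1=2
SNF(R) diag = [2] → torsion [2]

Answer: M ≅ ℤ^2 ⊕ ℤ/2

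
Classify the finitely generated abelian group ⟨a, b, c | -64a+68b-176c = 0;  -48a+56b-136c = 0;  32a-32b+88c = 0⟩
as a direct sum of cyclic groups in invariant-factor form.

Answer: M ≅ ℤ/4 ⊕ ℤ/8 ⊕ ℤ/16

Derivation:
rank_ℚ(R)=3; free=3−3=0
SNF(R) diag = [4, 8, 16] → torsion [4, 8, 16]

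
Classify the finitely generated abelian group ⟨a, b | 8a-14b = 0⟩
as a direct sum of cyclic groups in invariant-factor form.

Answer: M ≅ ℤ^1 ⊕ ℤ/2

Derivation:
rank_ℚ(R)=1; free=2−1=1
SNF(R) diag = [2] → torsion [2]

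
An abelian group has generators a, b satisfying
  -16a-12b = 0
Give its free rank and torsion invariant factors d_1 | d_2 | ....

rank_ℚ(R)=1; free=2−1=1
SNF(R) diag = [4] → torsion [4]

Answer: M ≅ ℤ^1 ⊕ ℤ/4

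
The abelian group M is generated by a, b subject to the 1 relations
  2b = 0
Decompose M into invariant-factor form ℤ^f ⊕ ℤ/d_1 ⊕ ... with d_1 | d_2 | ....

rank_ℚ(R)=1; free=2−1=1
SNF(R) diag = [2] → torsion [2]

Answer: M ≅ ℤ^1 ⊕ ℤ/2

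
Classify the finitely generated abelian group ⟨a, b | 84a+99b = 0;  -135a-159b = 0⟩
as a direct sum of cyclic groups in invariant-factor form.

Answer: M ≅ ℤ/3 ⊕ ℤ/3

Derivation:
rank_ℚ(R)=2; free=2−2=0
SNF(R) diag = [3, 3] → torsion [3, 3]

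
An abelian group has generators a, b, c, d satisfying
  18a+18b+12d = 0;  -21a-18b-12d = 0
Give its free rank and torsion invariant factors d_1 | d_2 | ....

rank_ℚ(R)=2; free=4−2=2
SNF(R) diag = [3, 6] → torsion [3, 6]

Answer: M ≅ ℤ^2 ⊕ ℤ/3 ⊕ ℤ/6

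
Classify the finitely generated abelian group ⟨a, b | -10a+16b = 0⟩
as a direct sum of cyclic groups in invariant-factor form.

Answer: M ≅ ℤ^1 ⊕ ℤ/2

Derivation:
rank_ℚ(R)=1; free=2−1=1
SNF(R) diag = [2] → torsion [2]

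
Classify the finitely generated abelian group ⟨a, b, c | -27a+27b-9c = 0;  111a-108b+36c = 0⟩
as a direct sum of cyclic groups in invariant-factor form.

Answer: M ≅ ℤ^1 ⊕ ℤ/3 ⊕ ℤ/9

Derivation:
rank_ℚ(R)=2; free=3−2=1
SNF(R) diag = [3, 9] → torsion [3, 9]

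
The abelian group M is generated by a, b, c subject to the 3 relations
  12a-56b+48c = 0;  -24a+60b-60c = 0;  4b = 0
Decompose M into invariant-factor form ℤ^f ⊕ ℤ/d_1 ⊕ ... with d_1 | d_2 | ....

rank_ℚ(R)=3; free=3−3=0
SNF(R) diag = [4, 12, 36] → torsion [4, 12, 36]

Answer: M ≅ ℤ/4 ⊕ ℤ/12 ⊕ ℤ/36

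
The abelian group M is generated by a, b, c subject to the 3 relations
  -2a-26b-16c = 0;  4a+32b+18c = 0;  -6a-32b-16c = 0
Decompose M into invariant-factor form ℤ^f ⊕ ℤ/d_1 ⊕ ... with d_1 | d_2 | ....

Answer: M ≅ ℤ/2 ⊕ ℤ/2 ⊕ ℤ/2

Derivation:
rank_ℚ(R)=3; free=3−3=0
SNF(R) diag = [2, 2, 2] → torsion [2, 2, 2]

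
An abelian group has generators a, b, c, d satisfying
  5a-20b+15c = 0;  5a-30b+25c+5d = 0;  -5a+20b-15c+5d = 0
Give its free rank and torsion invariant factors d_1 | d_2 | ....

Answer: M ≅ ℤ^1 ⊕ ℤ/5 ⊕ ℤ/5 ⊕ ℤ/10

Derivation:
rank_ℚ(R)=3; free=4−3=1
SNF(R) diag = [5, 5, 10] → torsion [5, 5, 10]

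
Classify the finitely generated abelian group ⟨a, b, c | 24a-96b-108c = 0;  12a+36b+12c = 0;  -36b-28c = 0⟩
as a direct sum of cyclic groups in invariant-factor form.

rank_ℚ(R)=3; free=3−3=0
SNF(R) diag = [4, 12, 12] → torsion [4, 12, 12]

Answer: M ≅ ℤ/4 ⊕ ℤ/12 ⊕ ℤ/12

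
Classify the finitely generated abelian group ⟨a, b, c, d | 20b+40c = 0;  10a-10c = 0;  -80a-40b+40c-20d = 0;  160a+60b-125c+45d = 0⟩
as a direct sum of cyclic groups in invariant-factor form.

Answer: M ≅ ℤ/5 ⊕ ℤ/10 ⊕ ℤ/20 ⊕ ℤ/20

Derivation:
rank_ℚ(R)=4; free=4−4=0
SNF(R) diag = [5, 10, 20, 20] → torsion [5, 10, 20, 20]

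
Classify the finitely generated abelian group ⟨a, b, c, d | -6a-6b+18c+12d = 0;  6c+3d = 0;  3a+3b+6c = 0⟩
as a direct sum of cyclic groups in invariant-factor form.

rank_ℚ(R)=3; free=4−3=1
SNF(R) diag = [3, 3, 6] → torsion [3, 3, 6]

Answer: M ≅ ℤ^1 ⊕ ℤ/3 ⊕ ℤ/3 ⊕ ℤ/6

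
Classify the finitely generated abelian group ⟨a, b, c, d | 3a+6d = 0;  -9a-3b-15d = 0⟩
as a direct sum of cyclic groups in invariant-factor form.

rank_ℚ(R)=2; free=4−2=2
SNF(R) diag = [3, 3] → torsion [3, 3]

Answer: M ≅ ℤ^2 ⊕ ℤ/3 ⊕ ℤ/3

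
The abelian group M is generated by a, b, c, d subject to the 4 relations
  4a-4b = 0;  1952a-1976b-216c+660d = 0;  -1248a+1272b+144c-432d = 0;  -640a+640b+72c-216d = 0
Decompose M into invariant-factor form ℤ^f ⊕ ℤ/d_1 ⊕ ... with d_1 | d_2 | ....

rank_ℚ(R)=4; free=4−4=0
SNF(R) diag = [4, 12, 24, 72] → torsion [4, 12, 24, 72]

Answer: M ≅ ℤ/4 ⊕ ℤ/12 ⊕ ℤ/24 ⊕ ℤ/72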